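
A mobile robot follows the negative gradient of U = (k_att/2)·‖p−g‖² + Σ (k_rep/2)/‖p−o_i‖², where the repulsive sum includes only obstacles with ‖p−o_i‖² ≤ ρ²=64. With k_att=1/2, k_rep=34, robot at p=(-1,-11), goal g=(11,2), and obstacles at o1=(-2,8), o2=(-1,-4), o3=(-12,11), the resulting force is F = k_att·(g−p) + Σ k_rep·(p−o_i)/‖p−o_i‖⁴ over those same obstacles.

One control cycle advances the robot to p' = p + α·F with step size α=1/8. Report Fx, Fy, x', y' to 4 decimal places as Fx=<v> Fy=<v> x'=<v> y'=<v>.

F_att = 1/2·(g−p) = 1/2·(12,13) = (6.0000,6.5000)
o1: d²=362 > ρ²=64 → inactive
o2: d²=49 ≤ ρ²=64; F_rep = 34·(0,-7)/49² = (0.0000,-0.0991)
o3: d²=605 > ρ²=64 → inactive
F = F_att + ΣF_rep = (6.0000,6.4009)
p' = p + 1/8·F = (-0.2500,-10.1999)

Fx=6.0000 Fy=6.4009 x'=-0.2500 y'=-10.1999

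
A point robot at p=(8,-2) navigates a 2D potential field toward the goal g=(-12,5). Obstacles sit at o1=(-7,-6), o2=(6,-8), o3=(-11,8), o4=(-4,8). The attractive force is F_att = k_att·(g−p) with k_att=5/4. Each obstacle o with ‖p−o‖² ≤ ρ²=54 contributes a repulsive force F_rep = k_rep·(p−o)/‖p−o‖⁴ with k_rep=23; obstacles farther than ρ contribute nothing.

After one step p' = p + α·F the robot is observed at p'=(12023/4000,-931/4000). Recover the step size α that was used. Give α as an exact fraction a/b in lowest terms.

F_att = 5/4·(g−p) = 5/4·(-20,7) = (-25.0000,8.7500)
o1: d²=241 > ρ²=54 → inactive
o2: d²=40 ≤ ρ²=54; F_rep = 23·(2,6)/40² = (0.0288,0.0862)
o3: d²=461 > ρ²=54 → inactive
o4: d²=244 > ρ²=54 → inactive
F = F_att + ΣF_rep = (-24.9713,8.8362)
Δp = p'−p = (-4.9943,1.7672); α = Δx/Fx = (-19977/4000) / (-19977/800) = 1/5
check: Δy/Fy = (7069/4000) / (7069/800) = 1/5 ✓

α = 1/5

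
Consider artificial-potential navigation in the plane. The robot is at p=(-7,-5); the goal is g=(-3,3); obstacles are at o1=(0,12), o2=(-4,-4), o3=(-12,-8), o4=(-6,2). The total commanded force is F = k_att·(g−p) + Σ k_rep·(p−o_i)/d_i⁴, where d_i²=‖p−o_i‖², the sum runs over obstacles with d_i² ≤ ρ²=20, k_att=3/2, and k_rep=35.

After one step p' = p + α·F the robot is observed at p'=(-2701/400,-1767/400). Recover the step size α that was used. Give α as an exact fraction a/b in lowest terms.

F_att = 3/2·(g−p) = 3/2·(4,8) = (6.0000,12.0000)
o1: d²=338 > ρ²=20 → inactive
o2: d²=10 ≤ ρ²=20; F_rep = 35·(-3,-1)/10² = (-1.0500,-0.3500)
o3: d²=34 > ρ²=20 → inactive
o4: d²=50 > ρ²=20 → inactive
F = F_att + ΣF_rep = (4.9500,11.6500)
Δp = p'−p = (0.2475,0.5825); α = Δx/Fx = (99/400) / (99/20) = 1/20
check: Δy/Fy = (233/400) / (233/20) = 1/20 ✓

α = 1/20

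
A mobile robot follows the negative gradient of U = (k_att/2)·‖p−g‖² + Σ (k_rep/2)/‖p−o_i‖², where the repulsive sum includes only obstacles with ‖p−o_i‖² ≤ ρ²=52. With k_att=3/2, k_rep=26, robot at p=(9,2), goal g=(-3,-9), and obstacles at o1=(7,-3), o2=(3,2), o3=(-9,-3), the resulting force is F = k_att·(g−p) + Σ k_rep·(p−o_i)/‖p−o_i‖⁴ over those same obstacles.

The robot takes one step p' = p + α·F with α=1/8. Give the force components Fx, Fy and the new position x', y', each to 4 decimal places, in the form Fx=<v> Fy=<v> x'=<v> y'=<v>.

Fx=-17.8178 Fy=-16.3454 x'=6.7728 y'=-0.0432

F_att = 3/2·(g−p) = 3/2·(-12,-11) = (-18.0000,-16.5000)
o1: d²=29 ≤ ρ²=52; F_rep = 26·(2,5)/29² = (0.0618,0.1546)
o2: d²=36 ≤ ρ²=52; F_rep = 26·(6,0)/36² = (0.1204,0.0000)
o3: d²=349 > ρ²=52 → inactive
F = F_att + ΣF_rep = (-17.8178,-16.3454)
p' = p + 1/8·F = (6.7728,-0.0432)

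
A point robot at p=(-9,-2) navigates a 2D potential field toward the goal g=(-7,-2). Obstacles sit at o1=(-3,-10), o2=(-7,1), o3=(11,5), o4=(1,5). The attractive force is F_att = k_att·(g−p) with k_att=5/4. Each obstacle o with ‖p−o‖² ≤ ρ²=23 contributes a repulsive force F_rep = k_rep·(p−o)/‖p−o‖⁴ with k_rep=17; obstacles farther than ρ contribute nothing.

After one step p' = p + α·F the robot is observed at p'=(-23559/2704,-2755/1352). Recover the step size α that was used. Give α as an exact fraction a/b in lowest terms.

α = 1/8

F_att = 5/4·(g−p) = 5/4·(2,0) = (2.5000,0.0000)
o1: d²=100 > ρ²=23 → inactive
o2: d²=13 ≤ ρ²=23; F_rep = 17·(-2,-3)/13² = (-0.2012,-0.3018)
o3: d²=449 > ρ²=23 → inactive
o4: d²=149 > ρ²=23 → inactive
F = F_att + ΣF_rep = (2.2988,-0.3018)
Δp = p'−p = (0.2874,-0.0377); α = Δx/Fx = (777/2704) / (777/338) = 1/8
check: Δy/Fy = (-51/1352) / (-51/169) = 1/8 ✓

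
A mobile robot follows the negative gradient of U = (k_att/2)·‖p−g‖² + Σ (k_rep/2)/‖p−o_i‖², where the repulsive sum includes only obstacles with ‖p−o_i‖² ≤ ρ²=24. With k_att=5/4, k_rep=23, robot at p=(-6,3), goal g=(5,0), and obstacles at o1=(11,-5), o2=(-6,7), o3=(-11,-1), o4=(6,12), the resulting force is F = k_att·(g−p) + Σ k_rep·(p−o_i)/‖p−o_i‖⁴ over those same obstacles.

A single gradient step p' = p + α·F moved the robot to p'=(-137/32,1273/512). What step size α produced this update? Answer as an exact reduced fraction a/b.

F_att = 5/4·(g−p) = 5/4·(11,-3) = (13.7500,-3.7500)
o1: d²=353 > ρ²=24 → inactive
o2: d²=16 ≤ ρ²=24; F_rep = 23·(0,-4)/16² = (0.0000,-0.3594)
o3: d²=41 > ρ²=24 → inactive
o4: d²=225 > ρ²=24 → inactive
F = F_att + ΣF_rep = (13.7500,-4.1094)
Δp = p'−p = (1.7188,-0.5137); α = Δx/Fx = (55/32) / (55/4) = 1/8
check: Δy/Fy = (-263/512) / (-263/64) = 1/8 ✓

α = 1/8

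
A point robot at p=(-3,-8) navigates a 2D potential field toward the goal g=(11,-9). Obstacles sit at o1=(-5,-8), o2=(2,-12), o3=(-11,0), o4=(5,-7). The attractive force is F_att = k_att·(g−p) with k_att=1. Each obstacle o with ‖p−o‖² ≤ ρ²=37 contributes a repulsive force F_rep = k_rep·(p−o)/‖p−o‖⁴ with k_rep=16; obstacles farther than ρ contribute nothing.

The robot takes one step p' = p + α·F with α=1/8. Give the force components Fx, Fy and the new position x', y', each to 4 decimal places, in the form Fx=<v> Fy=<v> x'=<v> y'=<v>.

Fx=16.0000 Fy=-1.0000 x'=-1.0000 y'=-8.1250

F_att = 1·(g−p) = 1·(14,-1) = (14.0000,-1.0000)
o1: d²=4 ≤ ρ²=37; F_rep = 16·(2,0)/4² = (2.0000,0.0000)
o2: d²=41 > ρ²=37 → inactive
o3: d²=128 > ρ²=37 → inactive
o4: d²=65 > ρ²=37 → inactive
F = F_att + ΣF_rep = (16.0000,-1.0000)
p' = p + 1/8·F = (-1.0000,-8.1250)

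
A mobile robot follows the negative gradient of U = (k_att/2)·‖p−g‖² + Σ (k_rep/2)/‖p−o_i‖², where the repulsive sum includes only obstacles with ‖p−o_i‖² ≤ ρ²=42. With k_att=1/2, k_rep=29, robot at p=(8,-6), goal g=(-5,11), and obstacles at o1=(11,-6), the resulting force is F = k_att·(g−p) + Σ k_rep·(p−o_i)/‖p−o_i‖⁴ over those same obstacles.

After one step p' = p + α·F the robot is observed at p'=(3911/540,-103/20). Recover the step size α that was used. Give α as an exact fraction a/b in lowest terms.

F_att = 1/2·(g−p) = 1/2·(-13,17) = (-6.5000,8.5000)
o1: d²=9 ≤ ρ²=42; F_rep = 29·(-3,0)/9² = (-1.0741,0.0000)
F = F_att + ΣF_rep = (-7.5741,8.5000)
Δp = p'−p = (-0.7574,0.8500); α = Δx/Fx = (-409/540) / (-409/54) = 1/10
check: Δy/Fy = (17/20) / (17/2) = 1/10 ✓

α = 1/10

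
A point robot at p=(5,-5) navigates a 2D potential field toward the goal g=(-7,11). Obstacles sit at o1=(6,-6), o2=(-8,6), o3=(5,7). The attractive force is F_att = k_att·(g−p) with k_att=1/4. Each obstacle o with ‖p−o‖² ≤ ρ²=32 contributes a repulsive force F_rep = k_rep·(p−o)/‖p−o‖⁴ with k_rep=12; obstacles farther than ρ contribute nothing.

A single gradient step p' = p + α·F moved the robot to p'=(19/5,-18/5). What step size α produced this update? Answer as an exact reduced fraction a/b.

F_att = 1/4·(g−p) = 1/4·(-12,16) = (-3.0000,4.0000)
o1: d²=2 ≤ ρ²=32; F_rep = 12·(-1,1)/2² = (-3.0000,3.0000)
o2: d²=290 > ρ²=32 → inactive
o3: d²=144 > ρ²=32 → inactive
F = F_att + ΣF_rep = (-6.0000,7.0000)
Δp = p'−p = (-1.2000,1.4000); α = Δx/Fx = (-6/5) / (-6) = 1/5
check: Δy/Fy = (7/5) / (7) = 1/5 ✓

α = 1/5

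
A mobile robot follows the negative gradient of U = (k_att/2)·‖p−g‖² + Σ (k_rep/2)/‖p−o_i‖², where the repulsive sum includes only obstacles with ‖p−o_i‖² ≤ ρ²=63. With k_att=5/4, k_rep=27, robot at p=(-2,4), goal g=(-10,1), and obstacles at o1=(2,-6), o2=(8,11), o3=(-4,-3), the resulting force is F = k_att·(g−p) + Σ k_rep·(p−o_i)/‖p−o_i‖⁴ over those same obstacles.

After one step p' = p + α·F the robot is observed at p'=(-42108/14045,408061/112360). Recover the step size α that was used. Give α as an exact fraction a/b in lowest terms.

F_att = 5/4·(g−p) = 5/4·(-8,-3) = (-10.0000,-3.7500)
o1: d²=116 > ρ²=63 → inactive
o2: d²=149 > ρ²=63 → inactive
o3: d²=53 ≤ ρ²=63; F_rep = 27·(2,7)/53² = (0.0192,0.0673)
F = F_att + ΣF_rep = (-9.9808,-3.6827)
Δp = p'−p = (-0.9981,-0.3683); α = Δx/Fx = (-14018/14045) / (-28036/2809) = 1/10
check: Δy/Fy = (-41379/112360) / (-41379/11236) = 1/10 ✓

α = 1/10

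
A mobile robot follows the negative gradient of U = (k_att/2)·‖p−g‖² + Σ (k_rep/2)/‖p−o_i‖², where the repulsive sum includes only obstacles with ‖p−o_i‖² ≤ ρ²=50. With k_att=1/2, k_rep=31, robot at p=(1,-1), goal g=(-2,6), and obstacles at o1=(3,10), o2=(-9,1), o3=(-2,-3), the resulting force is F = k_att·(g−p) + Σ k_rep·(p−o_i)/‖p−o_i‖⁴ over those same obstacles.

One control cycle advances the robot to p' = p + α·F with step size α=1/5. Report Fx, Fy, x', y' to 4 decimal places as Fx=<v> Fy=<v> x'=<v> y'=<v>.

Fx=-0.9497 Fy=3.8669 x'=0.8101 y'=-0.2266

F_att = 1/2·(g−p) = 1/2·(-3,7) = (-1.5000,3.5000)
o1: d²=125 > ρ²=50 → inactive
o2: d²=104 > ρ²=50 → inactive
o3: d²=13 ≤ ρ²=50; F_rep = 31·(3,2)/13² = (0.5503,0.3669)
F = F_att + ΣF_rep = (-0.9497,3.8669)
p' = p + 1/5·F = (0.8101,-0.2266)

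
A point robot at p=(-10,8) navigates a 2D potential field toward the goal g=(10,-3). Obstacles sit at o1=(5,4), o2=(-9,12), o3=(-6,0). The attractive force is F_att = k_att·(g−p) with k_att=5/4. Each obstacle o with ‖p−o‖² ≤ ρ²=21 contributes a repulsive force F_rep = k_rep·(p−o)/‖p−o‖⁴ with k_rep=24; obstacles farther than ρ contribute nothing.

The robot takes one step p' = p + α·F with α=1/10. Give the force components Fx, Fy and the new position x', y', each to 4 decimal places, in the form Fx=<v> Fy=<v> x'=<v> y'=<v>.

Fx=24.9170 Fy=-14.0822 x'=-7.5083 y'=6.5918

F_att = 5/4·(g−p) = 5/4·(20,-11) = (25.0000,-13.7500)
o1: d²=241 > ρ²=21 → inactive
o2: d²=17 ≤ ρ²=21; F_rep = 24·(-1,-4)/17² = (-0.0830,-0.3322)
o3: d²=80 > ρ²=21 → inactive
F = F_att + ΣF_rep = (24.9170,-14.0822)
p' = p + 1/10·F = (-7.5083,6.5918)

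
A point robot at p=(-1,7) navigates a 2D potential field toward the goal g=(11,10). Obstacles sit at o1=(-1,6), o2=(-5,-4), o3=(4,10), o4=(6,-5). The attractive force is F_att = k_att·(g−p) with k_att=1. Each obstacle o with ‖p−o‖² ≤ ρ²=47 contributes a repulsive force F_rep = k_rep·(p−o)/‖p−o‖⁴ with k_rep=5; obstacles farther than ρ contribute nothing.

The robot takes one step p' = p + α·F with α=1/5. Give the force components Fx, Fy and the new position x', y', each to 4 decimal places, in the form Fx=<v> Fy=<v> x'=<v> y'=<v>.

Fx=11.9784 Fy=7.9870 x'=1.3957 y'=8.5974

F_att = 1·(g−p) = 1·(12,3) = (12.0000,3.0000)
o1: d²=1 ≤ ρ²=47; F_rep = 5·(0,1)/1² = (0.0000,5.0000)
o2: d²=137 > ρ²=47 → inactive
o3: d²=34 ≤ ρ²=47; F_rep = 5·(-5,-3)/34² = (-0.0216,-0.0130)
o4: d²=193 > ρ²=47 → inactive
F = F_att + ΣF_rep = (11.9784,7.9870)
p' = p + 1/5·F = (1.3957,8.5974)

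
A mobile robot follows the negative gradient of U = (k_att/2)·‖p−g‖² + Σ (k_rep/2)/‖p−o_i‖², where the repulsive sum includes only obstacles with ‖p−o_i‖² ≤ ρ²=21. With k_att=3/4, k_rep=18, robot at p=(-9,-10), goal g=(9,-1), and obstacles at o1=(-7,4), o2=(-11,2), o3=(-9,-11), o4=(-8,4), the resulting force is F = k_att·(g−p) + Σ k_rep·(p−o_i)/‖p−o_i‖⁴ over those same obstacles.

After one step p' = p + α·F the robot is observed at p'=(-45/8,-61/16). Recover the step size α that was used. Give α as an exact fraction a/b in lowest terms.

F_att = 3/4·(g−p) = 3/4·(18,9) = (13.5000,6.7500)
o1: d²=200 > ρ²=21 → inactive
o2: d²=148 > ρ²=21 → inactive
o3: d²=1 ≤ ρ²=21; F_rep = 18·(0,1)/1² = (0.0000,18.0000)
o4: d²=197 > ρ²=21 → inactive
F = F_att + ΣF_rep = (13.5000,24.7500)
Δp = p'−p = (3.3750,6.1875); α = Δx/Fx = (27/8) / (27/2) = 1/4
check: Δy/Fy = (99/16) / (99/4) = 1/4 ✓

α = 1/4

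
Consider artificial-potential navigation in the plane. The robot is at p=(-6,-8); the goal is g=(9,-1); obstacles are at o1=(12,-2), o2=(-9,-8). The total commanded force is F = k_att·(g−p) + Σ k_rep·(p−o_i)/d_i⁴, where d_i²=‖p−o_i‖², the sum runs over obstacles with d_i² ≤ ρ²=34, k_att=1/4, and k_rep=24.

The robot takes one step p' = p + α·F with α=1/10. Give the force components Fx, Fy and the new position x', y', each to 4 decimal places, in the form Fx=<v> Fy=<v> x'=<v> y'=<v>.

Fx=4.6389 Fy=1.7500 x'=-5.5361 y'=-7.8250

F_att = 1/4·(g−p) = 1/4·(15,7) = (3.7500,1.7500)
o1: d²=360 > ρ²=34 → inactive
o2: d²=9 ≤ ρ²=34; F_rep = 24·(3,0)/9² = (0.8889,0.0000)
F = F_att + ΣF_rep = (4.6389,1.7500)
p' = p + 1/10·F = (-5.5361,-7.8250)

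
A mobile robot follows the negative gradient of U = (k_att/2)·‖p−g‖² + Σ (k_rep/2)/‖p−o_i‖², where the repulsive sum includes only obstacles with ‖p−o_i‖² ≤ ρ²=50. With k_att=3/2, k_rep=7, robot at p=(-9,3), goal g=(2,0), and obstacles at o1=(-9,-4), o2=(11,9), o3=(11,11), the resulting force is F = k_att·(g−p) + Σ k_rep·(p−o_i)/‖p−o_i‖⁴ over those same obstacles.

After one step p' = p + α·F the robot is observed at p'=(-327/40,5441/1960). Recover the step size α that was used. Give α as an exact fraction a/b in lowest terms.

α = 1/20

F_att = 3/2·(g−p) = 3/2·(11,-3) = (16.5000,-4.5000)
o1: d²=49 ≤ ρ²=50; F_rep = 7·(0,7)/49² = (0.0000,0.0204)
o2: d²=436 > ρ²=50 → inactive
o3: d²=464 > ρ²=50 → inactive
F = F_att + ΣF_rep = (16.5000,-4.4796)
Δp = p'−p = (0.8250,-0.2240); α = Δx/Fx = (33/40) / (33/2) = 1/20
check: Δy/Fy = (-439/1960) / (-439/98) = 1/20 ✓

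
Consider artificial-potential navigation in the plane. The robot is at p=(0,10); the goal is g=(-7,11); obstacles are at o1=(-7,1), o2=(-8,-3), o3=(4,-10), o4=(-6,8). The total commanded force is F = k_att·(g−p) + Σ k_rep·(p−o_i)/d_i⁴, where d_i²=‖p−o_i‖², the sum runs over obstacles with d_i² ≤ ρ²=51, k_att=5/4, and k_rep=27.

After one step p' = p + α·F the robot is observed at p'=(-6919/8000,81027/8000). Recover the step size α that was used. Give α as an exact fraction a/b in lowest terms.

F_att = 5/4·(g−p) = 5/4·(-7,1) = (-8.7500,1.2500)
o1: d²=130 > ρ²=51 → inactive
o2: d²=233 > ρ²=51 → inactive
o3: d²=416 > ρ²=51 → inactive
o4: d²=40 ≤ ρ²=51; F_rep = 27·(6,2)/40² = (0.1013,0.0338)
F = F_att + ΣF_rep = (-8.6487,1.2837)
Δp = p'−p = (-0.8649,0.1284); α = Δx/Fx = (-6919/8000) / (-6919/800) = 1/10
check: Δy/Fy = (1027/8000) / (1027/800) = 1/10 ✓

α = 1/10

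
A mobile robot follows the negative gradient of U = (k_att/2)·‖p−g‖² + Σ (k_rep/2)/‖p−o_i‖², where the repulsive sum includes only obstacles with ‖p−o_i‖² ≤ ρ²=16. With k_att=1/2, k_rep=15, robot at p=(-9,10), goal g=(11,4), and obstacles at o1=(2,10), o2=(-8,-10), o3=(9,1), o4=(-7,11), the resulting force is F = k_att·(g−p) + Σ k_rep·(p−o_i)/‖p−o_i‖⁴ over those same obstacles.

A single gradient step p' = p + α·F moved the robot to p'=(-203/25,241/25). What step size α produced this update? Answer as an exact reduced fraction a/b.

F_att = 1/2·(g−p) = 1/2·(20,-6) = (10.0000,-3.0000)
o1: d²=121 > ρ²=16 → inactive
o2: d²=401 > ρ²=16 → inactive
o3: d²=405 > ρ²=16 → inactive
o4: d²=5 ≤ ρ²=16; F_rep = 15·(-2,-1)/5² = (-1.2000,-0.6000)
F = F_att + ΣF_rep = (8.8000,-3.6000)
Δp = p'−p = (0.8800,-0.3600); α = Δx/Fx = (22/25) / (44/5) = 1/10
check: Δy/Fy = (-9/25) / (-18/5) = 1/10 ✓

α = 1/10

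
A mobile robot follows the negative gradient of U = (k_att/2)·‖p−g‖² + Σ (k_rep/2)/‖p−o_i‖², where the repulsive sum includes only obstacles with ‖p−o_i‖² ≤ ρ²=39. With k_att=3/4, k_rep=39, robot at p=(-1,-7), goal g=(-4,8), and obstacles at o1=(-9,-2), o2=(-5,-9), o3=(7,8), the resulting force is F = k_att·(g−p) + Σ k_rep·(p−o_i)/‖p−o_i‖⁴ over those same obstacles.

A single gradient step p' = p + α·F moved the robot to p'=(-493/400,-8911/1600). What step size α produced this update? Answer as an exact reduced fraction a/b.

F_att = 3/4·(g−p) = 3/4·(-3,15) = (-2.2500,11.2500)
o1: d²=89 > ρ²=39 → inactive
o2: d²=20 ≤ ρ²=39; F_rep = 39·(4,2)/20² = (0.3900,0.1950)
o3: d²=289 > ρ²=39 → inactive
F = F_att + ΣF_rep = (-1.8600,11.4450)
Δp = p'−p = (-0.2325,1.4306); α = Δx/Fx = (-93/400) / (-93/50) = 1/8
check: Δy/Fy = (2289/1600) / (2289/200) = 1/8 ✓

α = 1/8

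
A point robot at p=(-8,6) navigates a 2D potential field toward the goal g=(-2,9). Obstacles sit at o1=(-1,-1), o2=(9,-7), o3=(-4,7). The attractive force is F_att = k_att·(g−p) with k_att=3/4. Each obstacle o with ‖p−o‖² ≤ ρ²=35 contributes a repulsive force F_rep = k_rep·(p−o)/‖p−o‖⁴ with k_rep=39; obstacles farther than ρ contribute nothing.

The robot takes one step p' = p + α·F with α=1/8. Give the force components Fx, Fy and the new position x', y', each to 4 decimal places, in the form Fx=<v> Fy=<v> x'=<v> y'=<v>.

Fx=3.9602 Fy=2.1151 x'=-7.5050 y'=6.2644

F_att = 3/4·(g−p) = 3/4·(6,3) = (4.5000,2.2500)
o1: d²=98 > ρ²=35 → inactive
o2: d²=458 > ρ²=35 → inactive
o3: d²=17 ≤ ρ²=35; F_rep = 39·(-4,-1)/17² = (-0.5398,-0.1349)
F = F_att + ΣF_rep = (3.9602,2.1151)
p' = p + 1/8·F = (-7.5050,6.2644)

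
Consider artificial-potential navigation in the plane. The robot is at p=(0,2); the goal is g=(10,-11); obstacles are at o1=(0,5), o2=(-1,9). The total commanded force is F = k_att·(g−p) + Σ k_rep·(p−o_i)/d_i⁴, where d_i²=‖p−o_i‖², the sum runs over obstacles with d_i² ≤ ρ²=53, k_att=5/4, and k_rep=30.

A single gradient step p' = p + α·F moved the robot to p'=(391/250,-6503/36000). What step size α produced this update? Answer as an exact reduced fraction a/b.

α = 1/8

F_att = 5/4·(g−p) = 5/4·(10,-13) = (12.5000,-16.2500)
o1: d²=9 ≤ ρ²=53; F_rep = 30·(0,-3)/9² = (0.0000,-1.1111)
o2: d²=50 ≤ ρ²=53; F_rep = 30·(1,-7)/50² = (0.0120,-0.0840)
F = F_att + ΣF_rep = (12.5120,-17.4451)
Δp = p'−p = (1.5640,-2.1806); α = Δx/Fx = (391/250) / (1564/125) = 1/8
check: Δy/Fy = (-78503/36000) / (-78503/4500) = 1/8 ✓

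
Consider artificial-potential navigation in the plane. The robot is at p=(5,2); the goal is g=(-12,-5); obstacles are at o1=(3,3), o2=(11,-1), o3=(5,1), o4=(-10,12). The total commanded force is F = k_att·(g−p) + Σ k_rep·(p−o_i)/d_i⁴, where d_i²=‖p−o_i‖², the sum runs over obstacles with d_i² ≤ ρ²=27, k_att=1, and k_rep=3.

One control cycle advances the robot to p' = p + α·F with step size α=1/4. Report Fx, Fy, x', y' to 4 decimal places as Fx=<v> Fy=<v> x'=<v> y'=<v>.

Fx=-16.7600 Fy=-4.1200 x'=0.8100 y'=0.9700

F_att = 1·(g−p) = 1·(-17,-7) = (-17.0000,-7.0000)
o1: d²=5 ≤ ρ²=27; F_rep = 3·(2,-1)/5² = (0.2400,-0.1200)
o2: d²=45 > ρ²=27 → inactive
o3: d²=1 ≤ ρ²=27; F_rep = 3·(0,1)/1² = (0.0000,3.0000)
o4: d²=325 > ρ²=27 → inactive
F = F_att + ΣF_rep = (-16.7600,-4.1200)
p' = p + 1/4·F = (0.8100,0.9700)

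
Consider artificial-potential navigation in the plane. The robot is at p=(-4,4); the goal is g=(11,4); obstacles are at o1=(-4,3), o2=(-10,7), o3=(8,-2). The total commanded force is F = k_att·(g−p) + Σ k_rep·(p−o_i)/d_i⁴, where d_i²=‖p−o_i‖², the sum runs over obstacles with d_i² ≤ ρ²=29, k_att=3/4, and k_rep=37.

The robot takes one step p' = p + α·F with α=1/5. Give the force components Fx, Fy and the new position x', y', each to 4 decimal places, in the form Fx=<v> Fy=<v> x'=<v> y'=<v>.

Fx=11.2500 Fy=37.0000 x'=-1.7500 y'=11.4000

F_att = 3/4·(g−p) = 3/4·(15,0) = (11.2500,0.0000)
o1: d²=1 ≤ ρ²=29; F_rep = 37·(0,1)/1² = (0.0000,37.0000)
o2: d²=45 > ρ²=29 → inactive
o3: d²=180 > ρ²=29 → inactive
F = F_att + ΣF_rep = (11.2500,37.0000)
p' = p + 1/5·F = (-1.7500,11.4000)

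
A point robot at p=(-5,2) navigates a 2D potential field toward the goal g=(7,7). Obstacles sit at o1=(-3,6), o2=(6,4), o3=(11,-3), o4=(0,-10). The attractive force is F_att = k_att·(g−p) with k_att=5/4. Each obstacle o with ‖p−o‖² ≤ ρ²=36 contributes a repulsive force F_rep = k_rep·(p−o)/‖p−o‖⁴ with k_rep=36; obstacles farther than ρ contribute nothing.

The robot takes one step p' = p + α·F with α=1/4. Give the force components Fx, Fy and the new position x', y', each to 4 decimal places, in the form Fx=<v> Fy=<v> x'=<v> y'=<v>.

F_att = 5/4·(g−p) = 5/4·(12,5) = (15.0000,6.2500)
o1: d²=20 ≤ ρ²=36; F_rep = 36·(-2,-4)/20² = (-0.1800,-0.3600)
o2: d²=125 > ρ²=36 → inactive
o3: d²=281 > ρ²=36 → inactive
o4: d²=169 > ρ²=36 → inactive
F = F_att + ΣF_rep = (14.8200,5.8900)
p' = p + 1/4·F = (-1.2950,3.4725)

Fx=14.8200 Fy=5.8900 x'=-1.2950 y'=3.4725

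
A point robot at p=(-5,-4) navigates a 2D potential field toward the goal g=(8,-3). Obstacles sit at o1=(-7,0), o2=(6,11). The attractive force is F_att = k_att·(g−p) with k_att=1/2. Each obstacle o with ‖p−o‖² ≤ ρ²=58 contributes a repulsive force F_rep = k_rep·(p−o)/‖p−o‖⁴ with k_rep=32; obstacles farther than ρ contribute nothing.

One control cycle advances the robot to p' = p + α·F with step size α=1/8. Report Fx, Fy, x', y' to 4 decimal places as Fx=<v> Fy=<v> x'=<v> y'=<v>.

Fx=6.6600 Fy=0.1800 x'=-4.1675 y'=-3.9775

F_att = 1/2·(g−p) = 1/2·(13,1) = (6.5000,0.5000)
o1: d²=20 ≤ ρ²=58; F_rep = 32·(2,-4)/20² = (0.1600,-0.3200)
o2: d²=346 > ρ²=58 → inactive
F = F_att + ΣF_rep = (6.6600,0.1800)
p' = p + 1/8·F = (-4.1675,-3.9775)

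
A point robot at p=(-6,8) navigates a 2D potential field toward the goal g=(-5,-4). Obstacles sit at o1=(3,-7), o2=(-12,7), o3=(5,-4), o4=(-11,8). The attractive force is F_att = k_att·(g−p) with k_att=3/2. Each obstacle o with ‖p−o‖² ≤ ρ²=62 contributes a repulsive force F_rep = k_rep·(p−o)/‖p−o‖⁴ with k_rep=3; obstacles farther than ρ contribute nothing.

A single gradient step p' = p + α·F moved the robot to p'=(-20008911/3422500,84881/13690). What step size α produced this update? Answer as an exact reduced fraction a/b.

α = 1/10

F_att = 3/2·(g−p) = 3/2·(1,-12) = (1.5000,-18.0000)
o1: d²=306 > ρ²=62 → inactive
o2: d²=37 ≤ ρ²=62; F_rep = 3·(6,1)/37² = (0.0131,0.0022)
o3: d²=265 > ρ²=62 → inactive
o4: d²=25 ≤ ρ²=62; F_rep = 3·(5,0)/25² = (0.0240,0.0000)
F = F_att + ΣF_rep = (1.5371,-17.9978)
Δp = p'−p = (0.1537,-1.7998); α = Δx/Fx = (526089/3422500) / (526089/342250) = 1/10
check: Δy/Fy = (-24639/13690) / (-24639/1369) = 1/10 ✓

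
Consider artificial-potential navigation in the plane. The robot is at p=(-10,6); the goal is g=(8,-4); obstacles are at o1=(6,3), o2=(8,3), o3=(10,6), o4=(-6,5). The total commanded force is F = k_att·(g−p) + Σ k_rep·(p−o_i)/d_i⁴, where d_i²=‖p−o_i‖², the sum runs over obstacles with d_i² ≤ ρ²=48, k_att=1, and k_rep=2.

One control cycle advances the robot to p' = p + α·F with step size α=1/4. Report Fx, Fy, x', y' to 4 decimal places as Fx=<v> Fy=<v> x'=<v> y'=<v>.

Fx=17.9723 Fy=-9.9931 x'=-5.5069 y'=3.5017

F_att = 1·(g−p) = 1·(18,-10) = (18.0000,-10.0000)
o1: d²=265 > ρ²=48 → inactive
o2: d²=333 > ρ²=48 → inactive
o3: d²=400 > ρ²=48 → inactive
o4: d²=17 ≤ ρ²=48; F_rep = 2·(-4,1)/17² = (-0.0277,0.0069)
F = F_att + ΣF_rep = (17.9723,-9.9931)
p' = p + 1/4·F = (-5.5069,3.5017)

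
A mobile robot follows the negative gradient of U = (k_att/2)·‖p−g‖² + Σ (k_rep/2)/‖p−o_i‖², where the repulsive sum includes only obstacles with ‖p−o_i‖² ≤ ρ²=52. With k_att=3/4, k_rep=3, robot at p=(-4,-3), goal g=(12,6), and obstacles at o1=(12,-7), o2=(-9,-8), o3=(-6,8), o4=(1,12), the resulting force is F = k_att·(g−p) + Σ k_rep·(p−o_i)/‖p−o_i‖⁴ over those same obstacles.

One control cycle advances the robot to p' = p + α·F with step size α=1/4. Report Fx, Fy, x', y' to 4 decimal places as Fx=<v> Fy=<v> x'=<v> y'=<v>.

F_att = 3/4·(g−p) = 3/4·(16,9) = (12.0000,6.7500)
o1: d²=272 > ρ²=52 → inactive
o2: d²=50 ≤ ρ²=52; F_rep = 3·(5,5)/50² = (0.0060,0.0060)
o3: d²=125 > ρ²=52 → inactive
o4: d²=250 > ρ²=52 → inactive
F = F_att + ΣF_rep = (12.0060,6.7560)
p' = p + 1/4·F = (-0.9985,-1.3110)

Fx=12.0060 Fy=6.7560 x'=-0.9985 y'=-1.3110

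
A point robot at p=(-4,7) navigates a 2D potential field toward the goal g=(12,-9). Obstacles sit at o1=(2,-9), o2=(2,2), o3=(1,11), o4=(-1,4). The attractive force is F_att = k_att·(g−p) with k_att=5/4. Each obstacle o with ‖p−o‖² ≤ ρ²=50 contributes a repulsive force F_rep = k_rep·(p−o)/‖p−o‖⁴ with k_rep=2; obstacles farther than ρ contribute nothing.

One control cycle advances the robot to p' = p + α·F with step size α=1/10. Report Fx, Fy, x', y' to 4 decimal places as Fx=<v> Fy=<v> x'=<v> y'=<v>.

F_att = 5/4·(g−p) = 5/4·(16,-16) = (20.0000,-20.0000)
o1: d²=292 > ρ²=50 → inactive
o2: d²=61 > ρ²=50 → inactive
o3: d²=41 ≤ ρ²=50; F_rep = 2·(-5,-4)/41² = (-0.0059,-0.0048)
o4: d²=18 ≤ ρ²=50; F_rep = 2·(-3,3)/18² = (-0.0185,0.0185)
F = F_att + ΣF_rep = (19.9755,-19.9862)
p' = p + 1/10·F = (-2.0024,5.0014)

Fx=19.9755 Fy=-19.9862 x'=-2.0024 y'=5.0014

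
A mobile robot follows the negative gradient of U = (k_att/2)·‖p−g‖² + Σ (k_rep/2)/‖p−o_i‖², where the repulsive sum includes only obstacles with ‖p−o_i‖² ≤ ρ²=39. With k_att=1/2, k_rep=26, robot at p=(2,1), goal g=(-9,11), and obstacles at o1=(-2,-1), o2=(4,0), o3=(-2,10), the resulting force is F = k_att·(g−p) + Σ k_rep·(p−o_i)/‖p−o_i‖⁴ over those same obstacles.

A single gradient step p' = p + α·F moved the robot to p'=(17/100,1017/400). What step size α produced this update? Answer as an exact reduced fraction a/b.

F_att = 1/2·(g−p) = 1/2·(-11,10) = (-5.5000,5.0000)
o1: d²=20 ≤ ρ²=39; F_rep = 26·(4,2)/20² = (0.2600,0.1300)
o2: d²=5 ≤ ρ²=39; F_rep = 26·(-2,1)/5² = (-2.0800,1.0400)
o3: d²=97 > ρ²=39 → inactive
F = F_att + ΣF_rep = (-7.3200,6.1700)
Δp = p'−p = (-1.8300,1.5425); α = Δx/Fx = (-183/100) / (-183/25) = 1/4
check: Δy/Fy = (617/400) / (617/100) = 1/4 ✓

α = 1/4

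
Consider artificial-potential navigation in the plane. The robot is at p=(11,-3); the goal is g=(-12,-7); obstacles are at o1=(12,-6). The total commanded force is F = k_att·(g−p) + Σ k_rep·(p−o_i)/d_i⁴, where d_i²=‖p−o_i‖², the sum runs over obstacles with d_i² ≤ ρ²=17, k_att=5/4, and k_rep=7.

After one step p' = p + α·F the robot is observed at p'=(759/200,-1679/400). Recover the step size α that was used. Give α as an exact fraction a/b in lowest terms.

F_att = 5/4·(g−p) = 5/4·(-23,-4) = (-28.7500,-5.0000)
o1: d²=10 ≤ ρ²=17; F_rep = 7·(-1,3)/10² = (-0.0700,0.2100)
F = F_att + ΣF_rep = (-28.8200,-4.7900)
Δp = p'−p = (-7.2050,-1.1975); α = Δx/Fx = (-1441/200) / (-1441/50) = 1/4
check: Δy/Fy = (-479/400) / (-479/100) = 1/4 ✓

α = 1/4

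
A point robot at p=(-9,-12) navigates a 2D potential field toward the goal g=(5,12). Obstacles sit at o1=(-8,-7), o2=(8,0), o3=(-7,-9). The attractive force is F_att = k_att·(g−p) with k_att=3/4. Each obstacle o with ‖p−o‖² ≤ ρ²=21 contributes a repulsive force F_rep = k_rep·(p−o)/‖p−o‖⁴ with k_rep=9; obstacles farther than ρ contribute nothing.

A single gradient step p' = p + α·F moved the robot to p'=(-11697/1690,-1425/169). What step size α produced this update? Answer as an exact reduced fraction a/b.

α = 1/5

F_att = 3/4·(g−p) = 3/4·(14,24) = (10.5000,18.0000)
o1: d²=26 > ρ²=21 → inactive
o2: d²=433 > ρ²=21 → inactive
o3: d²=13 ≤ ρ²=21; F_rep = 9·(-2,-3)/13² = (-0.1065,-0.1598)
F = F_att + ΣF_rep = (10.3935,17.8402)
Δp = p'−p = (2.0787,3.5680); α = Δx/Fx = (3513/1690) / (3513/338) = 1/5
check: Δy/Fy = (603/169) / (3015/169) = 1/5 ✓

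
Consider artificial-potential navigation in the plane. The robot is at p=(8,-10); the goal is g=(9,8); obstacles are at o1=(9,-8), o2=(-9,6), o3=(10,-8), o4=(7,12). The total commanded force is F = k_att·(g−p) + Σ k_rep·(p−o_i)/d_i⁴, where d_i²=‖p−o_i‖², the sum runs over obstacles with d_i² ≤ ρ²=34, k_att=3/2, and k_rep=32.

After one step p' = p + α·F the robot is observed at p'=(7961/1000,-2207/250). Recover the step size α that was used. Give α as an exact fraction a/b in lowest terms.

F_att = 3/2·(g−p) = 3/2·(1,18) = (1.5000,27.0000)
o1: d²=5 ≤ ρ²=34; F_rep = 32·(-1,-2)/5² = (-1.2800,-2.5600)
o2: d²=545 > ρ²=34 → inactive
o3: d²=8 ≤ ρ²=34; F_rep = 32·(-2,-2)/8² = (-1.0000,-1.0000)
o4: d²=485 > ρ²=34 → inactive
F = F_att + ΣF_rep = (-0.7800,23.4400)
Δp = p'−p = (-0.0390,1.1720); α = Δx/Fx = (-39/1000) / (-39/50) = 1/20
check: Δy/Fy = (293/250) / (586/25) = 1/20 ✓

α = 1/20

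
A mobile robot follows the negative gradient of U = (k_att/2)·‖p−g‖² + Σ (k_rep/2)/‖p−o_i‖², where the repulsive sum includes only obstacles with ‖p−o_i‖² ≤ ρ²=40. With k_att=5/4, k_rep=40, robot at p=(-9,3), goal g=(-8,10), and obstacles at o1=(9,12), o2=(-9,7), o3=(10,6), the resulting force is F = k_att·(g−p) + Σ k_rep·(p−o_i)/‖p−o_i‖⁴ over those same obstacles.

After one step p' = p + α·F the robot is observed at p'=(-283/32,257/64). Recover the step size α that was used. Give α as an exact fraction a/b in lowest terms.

α = 1/8

F_att = 5/4·(g−p) = 5/4·(1,7) = (1.2500,8.7500)
o1: d²=405 > ρ²=40 → inactive
o2: d²=16 ≤ ρ²=40; F_rep = 40·(0,-4)/16² = (0.0000,-0.6250)
o3: d²=370 > ρ²=40 → inactive
F = F_att + ΣF_rep = (1.2500,8.1250)
Δp = p'−p = (0.1562,1.0156); α = Δx/Fx = (5/32) / (5/4) = 1/8
check: Δy/Fy = (65/64) / (65/8) = 1/8 ✓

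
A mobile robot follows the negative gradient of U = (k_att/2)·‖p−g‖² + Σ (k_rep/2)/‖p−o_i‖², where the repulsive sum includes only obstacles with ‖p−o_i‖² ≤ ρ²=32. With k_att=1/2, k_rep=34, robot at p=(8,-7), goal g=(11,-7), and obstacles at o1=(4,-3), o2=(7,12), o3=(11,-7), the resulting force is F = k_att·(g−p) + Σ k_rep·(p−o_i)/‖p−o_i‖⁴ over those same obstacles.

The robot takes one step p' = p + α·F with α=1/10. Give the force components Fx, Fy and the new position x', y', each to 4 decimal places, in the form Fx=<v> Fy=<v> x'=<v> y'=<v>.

F_att = 1/2·(g−p) = 1/2·(3,0) = (1.5000,0.0000)
o1: d²=32 ≤ ρ²=32; F_rep = 34·(4,-4)/32² = (0.1328,-0.1328)
o2: d²=362 > ρ²=32 → inactive
o3: d²=9 ≤ ρ²=32; F_rep = 34·(-3,0)/9² = (-1.2593,0.0000)
F = F_att + ΣF_rep = (0.3736,-0.1328)
p' = p + 1/10·F = (8.0374,-7.0133)

Fx=0.3736 Fy=-0.1328 x'=8.0374 y'=-7.0133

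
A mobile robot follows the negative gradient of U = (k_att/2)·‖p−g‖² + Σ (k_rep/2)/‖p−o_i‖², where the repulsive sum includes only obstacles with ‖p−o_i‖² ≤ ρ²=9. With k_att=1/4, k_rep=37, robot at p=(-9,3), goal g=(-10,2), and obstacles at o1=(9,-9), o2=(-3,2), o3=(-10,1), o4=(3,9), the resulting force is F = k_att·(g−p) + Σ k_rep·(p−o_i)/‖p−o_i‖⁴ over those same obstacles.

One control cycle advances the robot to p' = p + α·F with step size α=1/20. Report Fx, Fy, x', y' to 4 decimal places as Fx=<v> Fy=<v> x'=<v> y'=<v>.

Fx=1.2300 Fy=2.7100 x'=-8.9385 y'=3.1355

F_att = 1/4·(g−p) = 1/4·(-1,-1) = (-0.2500,-0.2500)
o1: d²=468 > ρ²=9 → inactive
o2: d²=37 > ρ²=9 → inactive
o3: d²=5 ≤ ρ²=9; F_rep = 37·(1,2)/5² = (1.4800,2.9600)
o4: d²=180 > ρ²=9 → inactive
F = F_att + ΣF_rep = (1.2300,2.7100)
p' = p + 1/20·F = (-8.9385,3.1355)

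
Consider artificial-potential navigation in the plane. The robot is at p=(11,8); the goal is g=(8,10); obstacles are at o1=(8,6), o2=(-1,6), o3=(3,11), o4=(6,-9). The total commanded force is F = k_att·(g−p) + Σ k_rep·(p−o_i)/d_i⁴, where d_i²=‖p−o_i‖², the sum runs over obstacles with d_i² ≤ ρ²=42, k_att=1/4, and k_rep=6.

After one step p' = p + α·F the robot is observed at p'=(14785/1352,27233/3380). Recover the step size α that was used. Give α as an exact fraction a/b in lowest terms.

F_att = 1/4·(g−p) = 1/4·(-3,2) = (-0.7500,0.5000)
o1: d²=13 ≤ ρ²=42; F_rep = 6·(3,2)/13² = (0.1065,0.0710)
o2: d²=148 > ρ²=42 → inactive
o3: d²=73 > ρ²=42 → inactive
o4: d²=314 > ρ²=42 → inactive
F = F_att + ΣF_rep = (-0.6435,0.5710)
Δp = p'−p = (-0.0643,0.0571); α = Δx/Fx = (-87/1352) / (-435/676) = 1/10
check: Δy/Fy = (193/3380) / (193/338) = 1/10 ✓

α = 1/10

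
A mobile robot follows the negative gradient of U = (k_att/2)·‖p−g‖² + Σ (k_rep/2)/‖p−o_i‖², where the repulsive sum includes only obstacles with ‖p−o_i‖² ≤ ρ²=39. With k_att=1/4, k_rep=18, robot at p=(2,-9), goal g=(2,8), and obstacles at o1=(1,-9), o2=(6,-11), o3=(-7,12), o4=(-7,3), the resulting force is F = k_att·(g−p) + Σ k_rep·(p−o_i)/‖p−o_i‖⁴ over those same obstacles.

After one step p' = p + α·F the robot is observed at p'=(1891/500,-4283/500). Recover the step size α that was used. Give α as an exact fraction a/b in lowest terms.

α = 1/10

F_att = 1/4·(g−p) = 1/4·(0,17) = (0.0000,4.2500)
o1: d²=1 ≤ ρ²=39; F_rep = 18·(1,0)/1² = (18.0000,0.0000)
o2: d²=20 ≤ ρ²=39; F_rep = 18·(-4,2)/20² = (-0.1800,0.0900)
o3: d²=522 > ρ²=39 → inactive
o4: d²=225 > ρ²=39 → inactive
F = F_att + ΣF_rep = (17.8200,4.3400)
Δp = p'−p = (1.7820,0.4340); α = Δx/Fx = (891/500) / (891/50) = 1/10
check: Δy/Fy = (217/500) / (217/50) = 1/10 ✓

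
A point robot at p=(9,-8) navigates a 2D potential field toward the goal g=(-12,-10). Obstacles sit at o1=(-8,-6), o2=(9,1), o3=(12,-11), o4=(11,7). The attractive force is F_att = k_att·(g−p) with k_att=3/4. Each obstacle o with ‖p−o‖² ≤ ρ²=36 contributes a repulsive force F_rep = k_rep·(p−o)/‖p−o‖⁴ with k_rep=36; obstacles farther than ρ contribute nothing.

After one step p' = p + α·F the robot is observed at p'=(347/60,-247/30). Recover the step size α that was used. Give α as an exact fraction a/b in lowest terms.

F_att = 3/4·(g−p) = 3/4·(-21,-2) = (-15.7500,-1.5000)
o1: d²=293 > ρ²=36 → inactive
o2: d²=81 > ρ²=36 → inactive
o3: d²=18 ≤ ρ²=36; F_rep = 36·(-3,3)/18² = (-0.3333,0.3333)
o4: d²=229 > ρ²=36 → inactive
F = F_att + ΣF_rep = (-16.0833,-1.1667)
Δp = p'−p = (-3.2167,-0.2333); α = Δx/Fx = (-193/60) / (-193/12) = 1/5
check: Δy/Fy = (-7/30) / (-7/6) = 1/5 ✓

α = 1/5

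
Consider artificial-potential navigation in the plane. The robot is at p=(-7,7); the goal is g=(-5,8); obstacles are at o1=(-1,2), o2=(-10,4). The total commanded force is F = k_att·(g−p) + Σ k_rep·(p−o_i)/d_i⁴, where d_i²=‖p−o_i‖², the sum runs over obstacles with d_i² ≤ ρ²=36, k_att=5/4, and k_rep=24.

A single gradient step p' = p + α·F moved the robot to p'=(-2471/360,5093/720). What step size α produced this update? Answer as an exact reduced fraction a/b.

α = 1/20

F_att = 5/4·(g−p) = 5/4·(2,1) = (2.5000,1.2500)
o1: d²=61 > ρ²=36 → inactive
o2: d²=18 ≤ ρ²=36; F_rep = 24·(3,3)/18² = (0.2222,0.2222)
F = F_att + ΣF_rep = (2.7222,1.4722)
Δp = p'−p = (0.1361,0.0736); α = Δx/Fx = (49/360) / (49/18) = 1/20
check: Δy/Fy = (53/720) / (53/36) = 1/20 ✓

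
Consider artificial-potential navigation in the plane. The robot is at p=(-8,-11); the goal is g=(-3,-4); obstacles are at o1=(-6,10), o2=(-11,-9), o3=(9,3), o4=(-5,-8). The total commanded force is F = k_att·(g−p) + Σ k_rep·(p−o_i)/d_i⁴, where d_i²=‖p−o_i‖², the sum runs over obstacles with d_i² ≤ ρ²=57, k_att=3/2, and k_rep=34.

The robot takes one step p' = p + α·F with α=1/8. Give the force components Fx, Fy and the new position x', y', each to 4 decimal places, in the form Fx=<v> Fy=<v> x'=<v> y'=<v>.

F_att = 3/2·(g−p) = 3/2·(5,7) = (7.5000,10.5000)
o1: d²=445 > ρ²=57 → inactive
o2: d²=13 ≤ ρ²=57; F_rep = 34·(3,-2)/13² = (0.6036,-0.4024)
o3: d²=485 > ρ²=57 → inactive
o4: d²=18 ≤ ρ²=57; F_rep = 34·(-3,-3)/18² = (-0.3148,-0.3148)
F = F_att + ΣF_rep = (7.7887,9.7828)
p' = p + 1/8·F = (-7.0264,-9.7771)

Fx=7.7887 Fy=9.7828 x'=-7.0264 y'=-9.7771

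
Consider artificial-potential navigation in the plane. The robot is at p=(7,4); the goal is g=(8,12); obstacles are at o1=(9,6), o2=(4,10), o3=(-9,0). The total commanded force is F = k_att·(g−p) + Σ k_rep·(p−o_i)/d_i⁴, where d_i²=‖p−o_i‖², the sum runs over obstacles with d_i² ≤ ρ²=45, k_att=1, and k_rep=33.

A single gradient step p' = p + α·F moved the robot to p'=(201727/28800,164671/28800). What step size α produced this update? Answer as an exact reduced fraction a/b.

α = 1/4

F_att = 1·(g−p) = 1·(1,8) = (1.0000,8.0000)
o1: d²=8 ≤ ρ²=45; F_rep = 33·(-2,-2)/8² = (-1.0312,-1.0312)
o2: d²=45 ≤ ρ²=45; F_rep = 33·(3,-6)/45² = (0.0489,-0.0978)
o3: d²=272 > ρ²=45 → inactive
F = F_att + ΣF_rep = (0.0176,6.8710)
Δp = p'−p = (0.0044,1.7177); α = Δx/Fx = (127/28800) / (127/7200) = 1/4
check: Δy/Fy = (49471/28800) / (49471/7200) = 1/4 ✓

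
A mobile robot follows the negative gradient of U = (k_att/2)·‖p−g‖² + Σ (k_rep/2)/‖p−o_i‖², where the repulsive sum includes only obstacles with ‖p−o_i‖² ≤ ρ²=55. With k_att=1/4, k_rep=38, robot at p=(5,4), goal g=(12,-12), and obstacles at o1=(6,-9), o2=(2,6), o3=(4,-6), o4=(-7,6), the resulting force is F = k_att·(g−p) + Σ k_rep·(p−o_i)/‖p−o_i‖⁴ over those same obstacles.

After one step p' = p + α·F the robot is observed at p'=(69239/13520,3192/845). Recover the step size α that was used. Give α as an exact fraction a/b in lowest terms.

F_att = 1/4·(g−p) = 1/4·(7,-16) = (1.7500,-4.0000)
o1: d²=170 > ρ²=55 → inactive
o2: d²=13 ≤ ρ²=55; F_rep = 38·(3,-2)/13² = (0.6746,-0.4497)
o3: d²=101 > ρ²=55 → inactive
o4: d²=148 > ρ²=55 → inactive
F = F_att + ΣF_rep = (2.4246,-4.4497)
Δp = p'−p = (0.1212,-0.2225); α = Δx/Fx = (1639/13520) / (1639/676) = 1/20
check: Δy/Fy = (-188/845) / (-752/169) = 1/20 ✓

α = 1/20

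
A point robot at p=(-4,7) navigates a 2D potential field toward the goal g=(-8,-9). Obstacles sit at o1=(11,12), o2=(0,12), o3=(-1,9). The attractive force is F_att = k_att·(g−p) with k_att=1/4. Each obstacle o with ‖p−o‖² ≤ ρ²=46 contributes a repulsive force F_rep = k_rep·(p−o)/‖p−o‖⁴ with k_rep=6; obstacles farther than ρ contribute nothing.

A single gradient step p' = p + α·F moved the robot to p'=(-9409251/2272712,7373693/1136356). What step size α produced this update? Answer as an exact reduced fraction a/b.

F_att = 1/4·(g−p) = 1/4·(-4,-16) = (-1.0000,-4.0000)
o1: d²=250 > ρ²=46 → inactive
o2: d²=41 ≤ ρ²=46; F_rep = 6·(-4,-5)/41² = (-0.0143,-0.0178)
o3: d²=13 ≤ ρ²=46; F_rep = 6·(-3,-2)/13² = (-0.1065,-0.0710)
F = F_att + ΣF_rep = (-1.1208,-4.0889)
Δp = p'−p = (-0.1401,-0.5111); α = Δx/Fx = (-318403/2272712) / (-318403/284089) = 1/8
check: Δy/Fy = (-580799/1136356) / (-1161598/284089) = 1/8 ✓

α = 1/8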